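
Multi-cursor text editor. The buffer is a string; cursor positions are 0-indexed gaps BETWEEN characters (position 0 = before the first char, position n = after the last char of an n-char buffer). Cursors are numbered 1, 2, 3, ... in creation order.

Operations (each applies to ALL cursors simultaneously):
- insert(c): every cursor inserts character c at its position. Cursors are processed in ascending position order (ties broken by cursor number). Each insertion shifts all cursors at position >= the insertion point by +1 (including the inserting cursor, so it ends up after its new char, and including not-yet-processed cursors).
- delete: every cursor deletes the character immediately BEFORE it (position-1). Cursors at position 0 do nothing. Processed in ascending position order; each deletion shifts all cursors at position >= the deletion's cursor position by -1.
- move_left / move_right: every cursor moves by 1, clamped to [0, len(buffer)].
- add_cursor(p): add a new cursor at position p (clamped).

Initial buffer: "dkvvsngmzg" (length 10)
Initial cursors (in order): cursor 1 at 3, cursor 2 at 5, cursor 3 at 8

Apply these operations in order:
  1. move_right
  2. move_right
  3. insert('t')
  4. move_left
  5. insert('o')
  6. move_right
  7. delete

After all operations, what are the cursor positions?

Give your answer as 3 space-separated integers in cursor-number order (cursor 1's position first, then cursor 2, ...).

After op 1 (move_right): buffer="dkvvsngmzg" (len 10), cursors c1@4 c2@6 c3@9, authorship ..........
After op 2 (move_right): buffer="dkvvsngmzg" (len 10), cursors c1@5 c2@7 c3@10, authorship ..........
After op 3 (insert('t')): buffer="dkvvstngtmzgt" (len 13), cursors c1@6 c2@9 c3@13, authorship .....1..2...3
After op 4 (move_left): buffer="dkvvstngtmzgt" (len 13), cursors c1@5 c2@8 c3@12, authorship .....1..2...3
After op 5 (insert('o')): buffer="dkvvsotngotmzgot" (len 16), cursors c1@6 c2@10 c3@15, authorship .....11..22...33
After op 6 (move_right): buffer="dkvvsotngotmzgot" (len 16), cursors c1@7 c2@11 c3@16, authorship .....11..22...33
After op 7 (delete): buffer="dkvvsongomzgo" (len 13), cursors c1@6 c2@9 c3@13, authorship .....1..2...3

Answer: 6 9 13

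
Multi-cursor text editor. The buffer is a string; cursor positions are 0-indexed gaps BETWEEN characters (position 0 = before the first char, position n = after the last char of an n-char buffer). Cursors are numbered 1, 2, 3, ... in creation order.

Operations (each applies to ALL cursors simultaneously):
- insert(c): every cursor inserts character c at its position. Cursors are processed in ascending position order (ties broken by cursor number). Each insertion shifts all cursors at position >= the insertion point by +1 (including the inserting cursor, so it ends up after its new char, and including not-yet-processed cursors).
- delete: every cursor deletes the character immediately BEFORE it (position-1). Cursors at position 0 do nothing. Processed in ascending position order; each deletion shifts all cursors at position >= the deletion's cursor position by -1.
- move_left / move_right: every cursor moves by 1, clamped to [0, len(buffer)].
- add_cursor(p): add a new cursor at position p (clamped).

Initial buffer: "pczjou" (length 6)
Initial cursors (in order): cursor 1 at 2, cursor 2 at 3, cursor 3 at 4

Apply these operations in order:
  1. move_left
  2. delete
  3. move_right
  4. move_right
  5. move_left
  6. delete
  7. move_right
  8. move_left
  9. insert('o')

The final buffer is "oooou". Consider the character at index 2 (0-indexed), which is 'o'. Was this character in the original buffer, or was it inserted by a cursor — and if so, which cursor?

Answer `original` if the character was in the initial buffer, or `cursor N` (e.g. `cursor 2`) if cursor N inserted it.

After op 1 (move_left): buffer="pczjou" (len 6), cursors c1@1 c2@2 c3@3, authorship ......
After op 2 (delete): buffer="jou" (len 3), cursors c1@0 c2@0 c3@0, authorship ...
After op 3 (move_right): buffer="jou" (len 3), cursors c1@1 c2@1 c3@1, authorship ...
After op 4 (move_right): buffer="jou" (len 3), cursors c1@2 c2@2 c3@2, authorship ...
After op 5 (move_left): buffer="jou" (len 3), cursors c1@1 c2@1 c3@1, authorship ...
After op 6 (delete): buffer="ou" (len 2), cursors c1@0 c2@0 c3@0, authorship ..
After op 7 (move_right): buffer="ou" (len 2), cursors c1@1 c2@1 c3@1, authorship ..
After op 8 (move_left): buffer="ou" (len 2), cursors c1@0 c2@0 c3@0, authorship ..
After op 9 (insert('o')): buffer="oooou" (len 5), cursors c1@3 c2@3 c3@3, authorship 123..
Authorship (.=original, N=cursor N): 1 2 3 . .
Index 2: author = 3

Answer: cursor 3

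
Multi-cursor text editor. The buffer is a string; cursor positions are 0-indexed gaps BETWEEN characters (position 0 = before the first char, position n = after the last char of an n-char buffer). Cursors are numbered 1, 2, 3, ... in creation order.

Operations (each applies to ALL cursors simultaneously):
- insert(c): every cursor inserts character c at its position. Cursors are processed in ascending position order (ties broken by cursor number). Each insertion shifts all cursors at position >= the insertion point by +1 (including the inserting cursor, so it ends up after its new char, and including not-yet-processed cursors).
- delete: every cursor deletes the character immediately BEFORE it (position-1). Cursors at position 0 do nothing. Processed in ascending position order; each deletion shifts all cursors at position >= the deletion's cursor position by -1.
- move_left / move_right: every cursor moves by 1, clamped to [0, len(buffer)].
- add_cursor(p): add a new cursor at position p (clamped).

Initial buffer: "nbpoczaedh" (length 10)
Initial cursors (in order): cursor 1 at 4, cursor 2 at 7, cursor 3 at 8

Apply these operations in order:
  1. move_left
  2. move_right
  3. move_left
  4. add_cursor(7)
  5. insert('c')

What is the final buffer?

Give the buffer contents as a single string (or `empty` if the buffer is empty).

After op 1 (move_left): buffer="nbpoczaedh" (len 10), cursors c1@3 c2@6 c3@7, authorship ..........
After op 2 (move_right): buffer="nbpoczaedh" (len 10), cursors c1@4 c2@7 c3@8, authorship ..........
After op 3 (move_left): buffer="nbpoczaedh" (len 10), cursors c1@3 c2@6 c3@7, authorship ..........
After op 4 (add_cursor(7)): buffer="nbpoczaedh" (len 10), cursors c1@3 c2@6 c3@7 c4@7, authorship ..........
After op 5 (insert('c')): buffer="nbpcoczcaccedh" (len 14), cursors c1@4 c2@8 c3@11 c4@11, authorship ...1...2.34...

Answer: nbpcoczcaccedh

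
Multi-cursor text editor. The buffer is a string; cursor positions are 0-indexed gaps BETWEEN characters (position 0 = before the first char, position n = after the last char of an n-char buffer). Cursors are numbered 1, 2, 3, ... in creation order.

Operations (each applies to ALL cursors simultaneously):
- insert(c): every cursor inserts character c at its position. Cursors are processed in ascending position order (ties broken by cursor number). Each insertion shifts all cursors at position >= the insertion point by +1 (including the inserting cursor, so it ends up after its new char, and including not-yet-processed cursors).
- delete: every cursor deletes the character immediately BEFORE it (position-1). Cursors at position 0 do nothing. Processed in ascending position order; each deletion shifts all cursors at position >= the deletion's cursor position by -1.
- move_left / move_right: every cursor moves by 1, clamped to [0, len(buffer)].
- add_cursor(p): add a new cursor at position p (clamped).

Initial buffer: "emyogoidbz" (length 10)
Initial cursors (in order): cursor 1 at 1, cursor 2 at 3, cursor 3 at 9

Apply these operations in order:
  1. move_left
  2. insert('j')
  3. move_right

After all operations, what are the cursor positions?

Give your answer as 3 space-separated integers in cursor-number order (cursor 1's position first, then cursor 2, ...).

Answer: 2 5 12

Derivation:
After op 1 (move_left): buffer="emyogoidbz" (len 10), cursors c1@0 c2@2 c3@8, authorship ..........
After op 2 (insert('j')): buffer="jemjyogoidjbz" (len 13), cursors c1@1 c2@4 c3@11, authorship 1..2......3..
After op 3 (move_right): buffer="jemjyogoidjbz" (len 13), cursors c1@2 c2@5 c3@12, authorship 1..2......3..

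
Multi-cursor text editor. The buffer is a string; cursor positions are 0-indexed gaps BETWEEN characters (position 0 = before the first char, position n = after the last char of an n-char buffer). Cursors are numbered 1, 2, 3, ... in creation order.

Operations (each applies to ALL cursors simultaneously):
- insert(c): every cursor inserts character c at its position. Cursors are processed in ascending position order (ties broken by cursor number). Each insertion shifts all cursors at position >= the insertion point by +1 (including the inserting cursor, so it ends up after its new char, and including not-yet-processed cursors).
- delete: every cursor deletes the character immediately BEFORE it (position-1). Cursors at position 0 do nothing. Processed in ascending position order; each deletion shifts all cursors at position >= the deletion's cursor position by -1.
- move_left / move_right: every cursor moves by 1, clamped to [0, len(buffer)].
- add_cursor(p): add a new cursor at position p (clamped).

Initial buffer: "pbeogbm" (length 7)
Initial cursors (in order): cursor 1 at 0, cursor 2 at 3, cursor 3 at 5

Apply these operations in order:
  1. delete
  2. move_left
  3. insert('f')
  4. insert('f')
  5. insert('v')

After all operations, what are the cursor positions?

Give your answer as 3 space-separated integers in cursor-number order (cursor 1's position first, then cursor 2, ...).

Answer: 3 7 11

Derivation:
After op 1 (delete): buffer="pbobm" (len 5), cursors c1@0 c2@2 c3@3, authorship .....
After op 2 (move_left): buffer="pbobm" (len 5), cursors c1@0 c2@1 c3@2, authorship .....
After op 3 (insert('f')): buffer="fpfbfobm" (len 8), cursors c1@1 c2@3 c3@5, authorship 1.2.3...
After op 4 (insert('f')): buffer="ffpffbffobm" (len 11), cursors c1@2 c2@5 c3@8, authorship 11.22.33...
After op 5 (insert('v')): buffer="ffvpffvbffvobm" (len 14), cursors c1@3 c2@7 c3@11, authorship 111.222.333...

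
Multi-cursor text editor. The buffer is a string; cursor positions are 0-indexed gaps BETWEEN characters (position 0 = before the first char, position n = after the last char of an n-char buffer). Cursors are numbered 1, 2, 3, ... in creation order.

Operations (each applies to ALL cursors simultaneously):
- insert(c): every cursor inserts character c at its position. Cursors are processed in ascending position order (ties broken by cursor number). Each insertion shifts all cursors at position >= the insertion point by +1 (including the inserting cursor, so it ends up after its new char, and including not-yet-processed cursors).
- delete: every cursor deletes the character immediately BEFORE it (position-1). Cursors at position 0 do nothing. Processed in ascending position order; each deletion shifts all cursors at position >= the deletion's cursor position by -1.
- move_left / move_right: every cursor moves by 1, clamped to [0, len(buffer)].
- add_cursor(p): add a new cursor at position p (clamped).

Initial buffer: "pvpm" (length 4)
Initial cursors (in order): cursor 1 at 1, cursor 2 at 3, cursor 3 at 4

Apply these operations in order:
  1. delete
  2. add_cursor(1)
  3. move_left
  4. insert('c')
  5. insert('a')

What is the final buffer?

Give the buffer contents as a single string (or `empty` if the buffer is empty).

After op 1 (delete): buffer="v" (len 1), cursors c1@0 c2@1 c3@1, authorship .
After op 2 (add_cursor(1)): buffer="v" (len 1), cursors c1@0 c2@1 c3@1 c4@1, authorship .
After op 3 (move_left): buffer="v" (len 1), cursors c1@0 c2@0 c3@0 c4@0, authorship .
After op 4 (insert('c')): buffer="ccccv" (len 5), cursors c1@4 c2@4 c3@4 c4@4, authorship 1234.
After op 5 (insert('a')): buffer="ccccaaaav" (len 9), cursors c1@8 c2@8 c3@8 c4@8, authorship 12341234.

Answer: ccccaaaav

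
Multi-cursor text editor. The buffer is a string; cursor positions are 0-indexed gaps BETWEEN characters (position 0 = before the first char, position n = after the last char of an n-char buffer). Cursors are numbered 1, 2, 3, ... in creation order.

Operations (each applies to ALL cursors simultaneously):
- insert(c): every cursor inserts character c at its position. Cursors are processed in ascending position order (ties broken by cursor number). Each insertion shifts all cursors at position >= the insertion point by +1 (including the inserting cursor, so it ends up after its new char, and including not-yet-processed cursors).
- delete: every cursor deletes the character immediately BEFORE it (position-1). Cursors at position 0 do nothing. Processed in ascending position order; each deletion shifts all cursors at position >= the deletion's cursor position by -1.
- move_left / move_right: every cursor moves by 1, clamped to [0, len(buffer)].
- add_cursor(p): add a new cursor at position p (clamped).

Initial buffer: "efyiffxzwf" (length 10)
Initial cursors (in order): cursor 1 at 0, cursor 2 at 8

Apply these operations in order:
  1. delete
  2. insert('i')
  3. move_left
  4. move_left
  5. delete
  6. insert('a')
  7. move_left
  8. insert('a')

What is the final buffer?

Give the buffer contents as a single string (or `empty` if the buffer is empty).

Answer: aaiefyifaaxiwf

Derivation:
After op 1 (delete): buffer="efyiffxwf" (len 9), cursors c1@0 c2@7, authorship .........
After op 2 (insert('i')): buffer="iefyiffxiwf" (len 11), cursors c1@1 c2@9, authorship 1.......2..
After op 3 (move_left): buffer="iefyiffxiwf" (len 11), cursors c1@0 c2@8, authorship 1.......2..
After op 4 (move_left): buffer="iefyiffxiwf" (len 11), cursors c1@0 c2@7, authorship 1.......2..
After op 5 (delete): buffer="iefyifxiwf" (len 10), cursors c1@0 c2@6, authorship 1......2..
After op 6 (insert('a')): buffer="aiefyifaxiwf" (len 12), cursors c1@1 c2@8, authorship 11.....2.2..
After op 7 (move_left): buffer="aiefyifaxiwf" (len 12), cursors c1@0 c2@7, authorship 11.....2.2..
After op 8 (insert('a')): buffer="aaiefyifaaxiwf" (len 14), cursors c1@1 c2@9, authorship 111.....22.2..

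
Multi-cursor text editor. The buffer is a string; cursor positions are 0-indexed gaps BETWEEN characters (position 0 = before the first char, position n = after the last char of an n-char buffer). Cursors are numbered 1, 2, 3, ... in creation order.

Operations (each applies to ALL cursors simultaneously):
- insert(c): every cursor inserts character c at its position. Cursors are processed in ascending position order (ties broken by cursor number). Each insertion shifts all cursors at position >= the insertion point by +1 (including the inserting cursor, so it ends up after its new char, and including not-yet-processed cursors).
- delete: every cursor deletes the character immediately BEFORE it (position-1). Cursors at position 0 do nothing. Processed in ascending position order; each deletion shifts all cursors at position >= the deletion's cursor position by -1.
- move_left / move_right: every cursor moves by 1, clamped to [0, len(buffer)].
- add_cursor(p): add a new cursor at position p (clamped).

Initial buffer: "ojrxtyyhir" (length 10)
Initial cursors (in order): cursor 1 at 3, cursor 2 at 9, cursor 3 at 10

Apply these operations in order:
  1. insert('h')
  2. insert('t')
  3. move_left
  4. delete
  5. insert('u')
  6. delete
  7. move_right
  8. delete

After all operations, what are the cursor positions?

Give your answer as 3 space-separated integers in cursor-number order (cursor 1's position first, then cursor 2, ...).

After op 1 (insert('h')): buffer="ojrhxtyyhihrh" (len 13), cursors c1@4 c2@11 c3@13, authorship ...1......2.3
After op 2 (insert('t')): buffer="ojrhtxtyyhihtrht" (len 16), cursors c1@5 c2@13 c3@16, authorship ...11......22.33
After op 3 (move_left): buffer="ojrhtxtyyhihtrht" (len 16), cursors c1@4 c2@12 c3@15, authorship ...11......22.33
After op 4 (delete): buffer="ojrtxtyyhitrt" (len 13), cursors c1@3 c2@10 c3@12, authorship ...1......2.3
After op 5 (insert('u')): buffer="ojrutxtyyhiutrut" (len 16), cursors c1@4 c2@12 c3@15, authorship ...11......22.33
After op 6 (delete): buffer="ojrtxtyyhitrt" (len 13), cursors c1@3 c2@10 c3@12, authorship ...1......2.3
After op 7 (move_right): buffer="ojrtxtyyhitrt" (len 13), cursors c1@4 c2@11 c3@13, authorship ...1......2.3
After op 8 (delete): buffer="ojrxtyyhir" (len 10), cursors c1@3 c2@9 c3@10, authorship ..........

Answer: 3 9 10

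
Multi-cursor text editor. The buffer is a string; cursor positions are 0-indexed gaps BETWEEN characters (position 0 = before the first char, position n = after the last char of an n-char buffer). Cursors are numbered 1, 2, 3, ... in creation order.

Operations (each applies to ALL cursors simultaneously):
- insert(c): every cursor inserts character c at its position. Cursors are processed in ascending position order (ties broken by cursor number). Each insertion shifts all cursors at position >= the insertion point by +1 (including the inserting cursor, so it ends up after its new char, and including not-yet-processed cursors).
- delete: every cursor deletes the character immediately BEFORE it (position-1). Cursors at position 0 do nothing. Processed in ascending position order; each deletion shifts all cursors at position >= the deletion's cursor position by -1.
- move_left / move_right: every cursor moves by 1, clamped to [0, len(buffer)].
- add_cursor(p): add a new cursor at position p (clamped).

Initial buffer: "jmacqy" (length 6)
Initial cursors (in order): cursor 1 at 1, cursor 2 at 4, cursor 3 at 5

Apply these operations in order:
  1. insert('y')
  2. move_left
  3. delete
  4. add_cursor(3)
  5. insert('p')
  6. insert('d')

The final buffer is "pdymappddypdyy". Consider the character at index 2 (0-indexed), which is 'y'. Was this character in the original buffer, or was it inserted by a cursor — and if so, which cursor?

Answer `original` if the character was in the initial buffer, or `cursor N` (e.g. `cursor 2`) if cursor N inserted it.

Answer: cursor 1

Derivation:
After op 1 (insert('y')): buffer="jymacyqyy" (len 9), cursors c1@2 c2@6 c3@8, authorship .1...2.3.
After op 2 (move_left): buffer="jymacyqyy" (len 9), cursors c1@1 c2@5 c3@7, authorship .1...2.3.
After op 3 (delete): buffer="ymayyy" (len 6), cursors c1@0 c2@3 c3@4, authorship 1..23.
After op 4 (add_cursor(3)): buffer="ymayyy" (len 6), cursors c1@0 c2@3 c4@3 c3@4, authorship 1..23.
After op 5 (insert('p')): buffer="pymappypyy" (len 10), cursors c1@1 c2@6 c4@6 c3@8, authorship 11..24233.
After op 6 (insert('d')): buffer="pdymappddypdyy" (len 14), cursors c1@2 c2@9 c4@9 c3@12, authorship 111..24242333.
Authorship (.=original, N=cursor N): 1 1 1 . . 2 4 2 4 2 3 3 3 .
Index 2: author = 1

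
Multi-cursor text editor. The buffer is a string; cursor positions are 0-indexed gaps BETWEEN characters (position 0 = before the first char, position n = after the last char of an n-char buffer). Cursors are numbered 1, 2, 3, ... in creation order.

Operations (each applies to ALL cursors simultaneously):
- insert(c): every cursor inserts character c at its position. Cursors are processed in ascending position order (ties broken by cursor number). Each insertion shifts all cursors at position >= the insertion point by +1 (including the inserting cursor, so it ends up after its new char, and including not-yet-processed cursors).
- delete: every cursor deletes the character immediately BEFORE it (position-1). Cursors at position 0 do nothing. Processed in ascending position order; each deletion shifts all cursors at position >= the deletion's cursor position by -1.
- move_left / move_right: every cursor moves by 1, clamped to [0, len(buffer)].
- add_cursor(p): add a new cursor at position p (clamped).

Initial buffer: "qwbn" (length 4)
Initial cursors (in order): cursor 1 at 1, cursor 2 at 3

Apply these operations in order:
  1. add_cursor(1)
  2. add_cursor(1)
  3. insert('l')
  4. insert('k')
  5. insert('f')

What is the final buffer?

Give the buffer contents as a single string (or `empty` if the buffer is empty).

After op 1 (add_cursor(1)): buffer="qwbn" (len 4), cursors c1@1 c3@1 c2@3, authorship ....
After op 2 (add_cursor(1)): buffer="qwbn" (len 4), cursors c1@1 c3@1 c4@1 c2@3, authorship ....
After op 3 (insert('l')): buffer="qlllwbln" (len 8), cursors c1@4 c3@4 c4@4 c2@7, authorship .134..2.
After op 4 (insert('k')): buffer="qlllkkkwblkn" (len 12), cursors c1@7 c3@7 c4@7 c2@11, authorship .134134..22.
After op 5 (insert('f')): buffer="qlllkkkfffwblkfn" (len 16), cursors c1@10 c3@10 c4@10 c2@15, authorship .134134134..222.

Answer: qlllkkkfffwblkfn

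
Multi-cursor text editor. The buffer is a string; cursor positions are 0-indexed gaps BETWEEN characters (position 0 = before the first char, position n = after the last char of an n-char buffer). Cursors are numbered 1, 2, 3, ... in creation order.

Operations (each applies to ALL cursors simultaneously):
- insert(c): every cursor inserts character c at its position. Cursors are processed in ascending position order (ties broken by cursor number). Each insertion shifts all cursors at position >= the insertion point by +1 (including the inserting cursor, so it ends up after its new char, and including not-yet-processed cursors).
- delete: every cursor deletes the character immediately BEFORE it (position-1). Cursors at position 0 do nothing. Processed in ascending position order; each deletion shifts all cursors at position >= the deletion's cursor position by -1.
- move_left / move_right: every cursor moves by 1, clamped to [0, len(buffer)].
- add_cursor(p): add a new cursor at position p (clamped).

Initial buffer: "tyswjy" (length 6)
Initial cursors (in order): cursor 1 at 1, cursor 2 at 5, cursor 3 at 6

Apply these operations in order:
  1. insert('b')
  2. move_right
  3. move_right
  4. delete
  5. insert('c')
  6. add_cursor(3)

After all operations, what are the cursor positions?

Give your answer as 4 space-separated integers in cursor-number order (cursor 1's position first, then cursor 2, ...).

After op 1 (insert('b')): buffer="tbyswjbyb" (len 9), cursors c1@2 c2@7 c3@9, authorship .1....2.3
After op 2 (move_right): buffer="tbyswjbyb" (len 9), cursors c1@3 c2@8 c3@9, authorship .1....2.3
After op 3 (move_right): buffer="tbyswjbyb" (len 9), cursors c1@4 c2@9 c3@9, authorship .1....2.3
After op 4 (delete): buffer="tbywjb" (len 6), cursors c1@3 c2@6 c3@6, authorship .1...2
After op 5 (insert('c')): buffer="tbycwjbcc" (len 9), cursors c1@4 c2@9 c3@9, authorship .1.1..223
After op 6 (add_cursor(3)): buffer="tbycwjbcc" (len 9), cursors c4@3 c1@4 c2@9 c3@9, authorship .1.1..223

Answer: 4 9 9 3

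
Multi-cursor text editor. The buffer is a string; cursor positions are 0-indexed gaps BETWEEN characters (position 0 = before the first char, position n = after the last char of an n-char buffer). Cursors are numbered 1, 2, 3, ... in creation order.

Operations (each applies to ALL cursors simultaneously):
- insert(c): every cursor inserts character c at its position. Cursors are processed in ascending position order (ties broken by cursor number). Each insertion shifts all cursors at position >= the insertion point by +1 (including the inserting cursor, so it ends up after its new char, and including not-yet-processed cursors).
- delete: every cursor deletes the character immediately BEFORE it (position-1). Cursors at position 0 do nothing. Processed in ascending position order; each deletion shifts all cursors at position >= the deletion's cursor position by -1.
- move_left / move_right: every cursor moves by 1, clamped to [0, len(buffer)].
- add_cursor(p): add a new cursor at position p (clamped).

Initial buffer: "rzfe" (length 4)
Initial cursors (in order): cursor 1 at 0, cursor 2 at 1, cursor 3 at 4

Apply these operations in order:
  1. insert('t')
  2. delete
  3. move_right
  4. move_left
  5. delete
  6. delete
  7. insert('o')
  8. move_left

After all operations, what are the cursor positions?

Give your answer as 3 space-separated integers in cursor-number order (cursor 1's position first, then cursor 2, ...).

Answer: 2 2 2

Derivation:
After op 1 (insert('t')): buffer="trtzfet" (len 7), cursors c1@1 c2@3 c3@7, authorship 1.2...3
After op 2 (delete): buffer="rzfe" (len 4), cursors c1@0 c2@1 c3@4, authorship ....
After op 3 (move_right): buffer="rzfe" (len 4), cursors c1@1 c2@2 c3@4, authorship ....
After op 4 (move_left): buffer="rzfe" (len 4), cursors c1@0 c2@1 c3@3, authorship ....
After op 5 (delete): buffer="ze" (len 2), cursors c1@0 c2@0 c3@1, authorship ..
After op 6 (delete): buffer="e" (len 1), cursors c1@0 c2@0 c3@0, authorship .
After op 7 (insert('o')): buffer="oooe" (len 4), cursors c1@3 c2@3 c3@3, authorship 123.
After op 8 (move_left): buffer="oooe" (len 4), cursors c1@2 c2@2 c3@2, authorship 123.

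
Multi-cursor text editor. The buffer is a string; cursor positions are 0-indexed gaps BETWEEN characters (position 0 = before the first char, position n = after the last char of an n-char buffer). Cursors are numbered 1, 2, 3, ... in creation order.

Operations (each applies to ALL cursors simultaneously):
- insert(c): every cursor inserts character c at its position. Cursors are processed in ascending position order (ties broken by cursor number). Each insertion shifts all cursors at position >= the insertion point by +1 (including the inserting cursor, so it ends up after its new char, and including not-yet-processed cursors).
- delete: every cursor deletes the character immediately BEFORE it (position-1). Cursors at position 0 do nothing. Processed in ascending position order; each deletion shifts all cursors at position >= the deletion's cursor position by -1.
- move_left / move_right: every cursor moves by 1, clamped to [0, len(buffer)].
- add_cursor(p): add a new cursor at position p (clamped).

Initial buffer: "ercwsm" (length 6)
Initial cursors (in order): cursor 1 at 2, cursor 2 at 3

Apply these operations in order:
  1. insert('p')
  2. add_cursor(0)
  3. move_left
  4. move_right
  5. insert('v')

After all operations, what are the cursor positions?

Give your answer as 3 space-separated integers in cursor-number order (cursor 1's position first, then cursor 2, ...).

Answer: 5 8 2

Derivation:
After op 1 (insert('p')): buffer="erpcpwsm" (len 8), cursors c1@3 c2@5, authorship ..1.2...
After op 2 (add_cursor(0)): buffer="erpcpwsm" (len 8), cursors c3@0 c1@3 c2@5, authorship ..1.2...
After op 3 (move_left): buffer="erpcpwsm" (len 8), cursors c3@0 c1@2 c2@4, authorship ..1.2...
After op 4 (move_right): buffer="erpcpwsm" (len 8), cursors c3@1 c1@3 c2@5, authorship ..1.2...
After op 5 (insert('v')): buffer="evrpvcpvwsm" (len 11), cursors c3@2 c1@5 c2@8, authorship .3.11.22...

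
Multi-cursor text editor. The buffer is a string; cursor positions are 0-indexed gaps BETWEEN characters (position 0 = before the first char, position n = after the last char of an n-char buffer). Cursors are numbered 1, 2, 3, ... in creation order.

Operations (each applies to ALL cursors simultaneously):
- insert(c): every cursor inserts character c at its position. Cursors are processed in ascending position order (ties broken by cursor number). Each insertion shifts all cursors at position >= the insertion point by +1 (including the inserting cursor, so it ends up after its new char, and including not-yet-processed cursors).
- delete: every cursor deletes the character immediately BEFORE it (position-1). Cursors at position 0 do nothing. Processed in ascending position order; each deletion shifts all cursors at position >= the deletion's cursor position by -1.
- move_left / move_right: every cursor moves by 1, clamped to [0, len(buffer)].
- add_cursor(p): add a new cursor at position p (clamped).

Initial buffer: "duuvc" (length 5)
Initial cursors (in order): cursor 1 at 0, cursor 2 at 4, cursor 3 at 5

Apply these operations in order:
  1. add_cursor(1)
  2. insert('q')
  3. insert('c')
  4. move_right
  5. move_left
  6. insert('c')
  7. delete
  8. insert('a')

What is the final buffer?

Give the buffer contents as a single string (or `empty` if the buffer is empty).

Answer: qcadqcauuvqcacqac

Derivation:
After op 1 (add_cursor(1)): buffer="duuvc" (len 5), cursors c1@0 c4@1 c2@4 c3@5, authorship .....
After op 2 (insert('q')): buffer="qdquuvqcq" (len 9), cursors c1@1 c4@3 c2@7 c3@9, authorship 1.4...2.3
After op 3 (insert('c')): buffer="qcdqcuuvqccqc" (len 13), cursors c1@2 c4@5 c2@10 c3@13, authorship 11.44...22.33
After op 4 (move_right): buffer="qcdqcuuvqccqc" (len 13), cursors c1@3 c4@6 c2@11 c3@13, authorship 11.44...22.33
After op 5 (move_left): buffer="qcdqcuuvqccqc" (len 13), cursors c1@2 c4@5 c2@10 c3@12, authorship 11.44...22.33
After op 6 (insert('c')): buffer="qccdqccuuvqcccqcc" (len 17), cursors c1@3 c4@7 c2@13 c3@16, authorship 111.444...222.333
After op 7 (delete): buffer="qcdqcuuvqccqc" (len 13), cursors c1@2 c4@5 c2@10 c3@12, authorship 11.44...22.33
After op 8 (insert('a')): buffer="qcadqcauuvqcacqac" (len 17), cursors c1@3 c4@7 c2@13 c3@16, authorship 111.444...222.333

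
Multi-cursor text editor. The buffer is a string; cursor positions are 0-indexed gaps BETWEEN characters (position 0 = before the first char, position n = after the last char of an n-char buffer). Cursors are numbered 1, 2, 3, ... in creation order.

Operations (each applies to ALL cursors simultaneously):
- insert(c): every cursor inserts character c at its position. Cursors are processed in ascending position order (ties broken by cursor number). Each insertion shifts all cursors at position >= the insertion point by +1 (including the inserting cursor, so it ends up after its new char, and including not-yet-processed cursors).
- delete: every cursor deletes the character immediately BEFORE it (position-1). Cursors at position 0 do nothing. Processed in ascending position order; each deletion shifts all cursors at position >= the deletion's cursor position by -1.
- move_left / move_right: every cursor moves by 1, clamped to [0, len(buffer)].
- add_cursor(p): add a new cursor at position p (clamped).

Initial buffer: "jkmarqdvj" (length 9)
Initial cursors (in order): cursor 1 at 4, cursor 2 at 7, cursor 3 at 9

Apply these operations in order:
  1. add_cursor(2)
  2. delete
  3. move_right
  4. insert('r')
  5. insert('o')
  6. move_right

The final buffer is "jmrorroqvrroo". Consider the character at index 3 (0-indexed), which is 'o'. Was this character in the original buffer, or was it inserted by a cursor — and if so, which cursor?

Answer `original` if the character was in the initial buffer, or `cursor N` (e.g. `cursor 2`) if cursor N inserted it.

Answer: cursor 4

Derivation:
After op 1 (add_cursor(2)): buffer="jkmarqdvj" (len 9), cursors c4@2 c1@4 c2@7 c3@9, authorship .........
After op 2 (delete): buffer="jmrqv" (len 5), cursors c4@1 c1@2 c2@4 c3@5, authorship .....
After op 3 (move_right): buffer="jmrqv" (len 5), cursors c4@2 c1@3 c2@5 c3@5, authorship .....
After op 4 (insert('r')): buffer="jmrrrqvrr" (len 9), cursors c4@3 c1@5 c2@9 c3@9, authorship ..4.1..23
After op 5 (insert('o')): buffer="jmrorroqvrroo" (len 13), cursors c4@4 c1@7 c2@13 c3@13, authorship ..44.11..2323
After op 6 (move_right): buffer="jmrorroqvrroo" (len 13), cursors c4@5 c1@8 c2@13 c3@13, authorship ..44.11..2323
Authorship (.=original, N=cursor N): . . 4 4 . 1 1 . . 2 3 2 3
Index 3: author = 4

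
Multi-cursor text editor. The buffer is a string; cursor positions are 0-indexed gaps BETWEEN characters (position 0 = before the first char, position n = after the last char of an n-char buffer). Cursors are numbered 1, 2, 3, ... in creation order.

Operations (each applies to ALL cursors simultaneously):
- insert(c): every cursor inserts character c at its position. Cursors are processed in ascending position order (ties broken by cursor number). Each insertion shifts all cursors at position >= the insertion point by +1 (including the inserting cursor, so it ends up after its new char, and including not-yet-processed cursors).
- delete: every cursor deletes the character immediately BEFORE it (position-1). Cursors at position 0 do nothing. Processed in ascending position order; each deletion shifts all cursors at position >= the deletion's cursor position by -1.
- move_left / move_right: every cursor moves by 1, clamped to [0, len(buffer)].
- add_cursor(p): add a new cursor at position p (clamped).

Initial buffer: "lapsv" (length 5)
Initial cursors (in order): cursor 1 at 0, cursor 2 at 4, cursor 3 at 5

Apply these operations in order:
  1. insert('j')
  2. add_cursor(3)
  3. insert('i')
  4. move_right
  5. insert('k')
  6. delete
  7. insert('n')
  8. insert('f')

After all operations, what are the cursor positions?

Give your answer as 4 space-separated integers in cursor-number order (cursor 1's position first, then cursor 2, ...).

After op 1 (insert('j')): buffer="jlapsjvj" (len 8), cursors c1@1 c2@6 c3@8, authorship 1....2.3
After op 2 (add_cursor(3)): buffer="jlapsjvj" (len 8), cursors c1@1 c4@3 c2@6 c3@8, authorship 1....2.3
After op 3 (insert('i')): buffer="jilaipsjivji" (len 12), cursors c1@2 c4@5 c2@9 c3@12, authorship 11..4..22.33
After op 4 (move_right): buffer="jilaipsjivji" (len 12), cursors c1@3 c4@6 c2@10 c3@12, authorship 11..4..22.33
After op 5 (insert('k')): buffer="jilkaipksjivkjik" (len 16), cursors c1@4 c4@8 c2@13 c3@16, authorship 11.1.4.4.22.2333
After op 6 (delete): buffer="jilaipsjivji" (len 12), cursors c1@3 c4@6 c2@10 c3@12, authorship 11..4..22.33
After op 7 (insert('n')): buffer="jilnaipnsjivnjin" (len 16), cursors c1@4 c4@8 c2@13 c3@16, authorship 11.1.4.4.22.2333
After op 8 (insert('f')): buffer="jilnfaipnfsjivnfjinf" (len 20), cursors c1@5 c4@10 c2@16 c3@20, authorship 11.11.4.44.22.223333

Answer: 5 16 20 10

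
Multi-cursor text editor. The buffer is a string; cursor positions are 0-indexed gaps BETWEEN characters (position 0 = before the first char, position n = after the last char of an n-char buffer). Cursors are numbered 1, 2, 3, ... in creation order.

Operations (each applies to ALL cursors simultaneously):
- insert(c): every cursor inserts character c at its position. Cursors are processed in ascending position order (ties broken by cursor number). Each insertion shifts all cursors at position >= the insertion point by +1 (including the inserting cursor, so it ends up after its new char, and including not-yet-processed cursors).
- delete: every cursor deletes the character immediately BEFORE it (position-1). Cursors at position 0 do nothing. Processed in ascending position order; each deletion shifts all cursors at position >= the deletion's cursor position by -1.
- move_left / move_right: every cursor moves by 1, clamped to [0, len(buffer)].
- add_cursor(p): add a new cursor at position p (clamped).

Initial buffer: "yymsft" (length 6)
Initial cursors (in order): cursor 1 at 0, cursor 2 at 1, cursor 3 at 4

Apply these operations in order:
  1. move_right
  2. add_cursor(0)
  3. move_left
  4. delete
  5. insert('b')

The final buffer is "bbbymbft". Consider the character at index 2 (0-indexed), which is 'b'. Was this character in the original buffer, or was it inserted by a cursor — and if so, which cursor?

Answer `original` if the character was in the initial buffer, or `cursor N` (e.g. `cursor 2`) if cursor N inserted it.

After op 1 (move_right): buffer="yymsft" (len 6), cursors c1@1 c2@2 c3@5, authorship ......
After op 2 (add_cursor(0)): buffer="yymsft" (len 6), cursors c4@0 c1@1 c2@2 c3@5, authorship ......
After op 3 (move_left): buffer="yymsft" (len 6), cursors c1@0 c4@0 c2@1 c3@4, authorship ......
After op 4 (delete): buffer="ymft" (len 4), cursors c1@0 c2@0 c4@0 c3@2, authorship ....
After op 5 (insert('b')): buffer="bbbymbft" (len 8), cursors c1@3 c2@3 c4@3 c3@6, authorship 124..3..
Authorship (.=original, N=cursor N): 1 2 4 . . 3 . .
Index 2: author = 4

Answer: cursor 4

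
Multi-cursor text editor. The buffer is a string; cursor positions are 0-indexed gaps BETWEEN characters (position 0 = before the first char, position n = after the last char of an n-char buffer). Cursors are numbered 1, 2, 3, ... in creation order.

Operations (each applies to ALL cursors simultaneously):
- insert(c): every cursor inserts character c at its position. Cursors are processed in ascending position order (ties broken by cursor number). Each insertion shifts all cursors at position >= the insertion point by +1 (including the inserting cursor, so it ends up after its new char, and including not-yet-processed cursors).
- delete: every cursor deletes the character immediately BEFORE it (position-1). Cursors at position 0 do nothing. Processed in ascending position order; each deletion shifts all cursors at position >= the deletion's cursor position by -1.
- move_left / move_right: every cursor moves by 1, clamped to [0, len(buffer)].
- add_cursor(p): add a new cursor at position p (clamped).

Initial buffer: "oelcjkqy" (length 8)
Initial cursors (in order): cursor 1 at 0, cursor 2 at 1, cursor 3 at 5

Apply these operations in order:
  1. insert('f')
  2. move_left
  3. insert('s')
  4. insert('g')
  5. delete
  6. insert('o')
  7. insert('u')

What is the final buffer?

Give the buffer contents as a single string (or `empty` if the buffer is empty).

Answer: soufosoufelcjsoufkqy

Derivation:
After op 1 (insert('f')): buffer="fofelcjfkqy" (len 11), cursors c1@1 c2@3 c3@8, authorship 1.2....3...
After op 2 (move_left): buffer="fofelcjfkqy" (len 11), cursors c1@0 c2@2 c3@7, authorship 1.2....3...
After op 3 (insert('s')): buffer="sfosfelcjsfkqy" (len 14), cursors c1@1 c2@4 c3@10, authorship 11.22....33...
After op 4 (insert('g')): buffer="sgfosgfelcjsgfkqy" (len 17), cursors c1@2 c2@6 c3@13, authorship 111.222....333...
After op 5 (delete): buffer="sfosfelcjsfkqy" (len 14), cursors c1@1 c2@4 c3@10, authorship 11.22....33...
After op 6 (insert('o')): buffer="sofosofelcjsofkqy" (len 17), cursors c1@2 c2@6 c3@13, authorship 111.222....333...
After op 7 (insert('u')): buffer="soufosoufelcjsoufkqy" (len 20), cursors c1@3 c2@8 c3@16, authorship 1111.2222....3333...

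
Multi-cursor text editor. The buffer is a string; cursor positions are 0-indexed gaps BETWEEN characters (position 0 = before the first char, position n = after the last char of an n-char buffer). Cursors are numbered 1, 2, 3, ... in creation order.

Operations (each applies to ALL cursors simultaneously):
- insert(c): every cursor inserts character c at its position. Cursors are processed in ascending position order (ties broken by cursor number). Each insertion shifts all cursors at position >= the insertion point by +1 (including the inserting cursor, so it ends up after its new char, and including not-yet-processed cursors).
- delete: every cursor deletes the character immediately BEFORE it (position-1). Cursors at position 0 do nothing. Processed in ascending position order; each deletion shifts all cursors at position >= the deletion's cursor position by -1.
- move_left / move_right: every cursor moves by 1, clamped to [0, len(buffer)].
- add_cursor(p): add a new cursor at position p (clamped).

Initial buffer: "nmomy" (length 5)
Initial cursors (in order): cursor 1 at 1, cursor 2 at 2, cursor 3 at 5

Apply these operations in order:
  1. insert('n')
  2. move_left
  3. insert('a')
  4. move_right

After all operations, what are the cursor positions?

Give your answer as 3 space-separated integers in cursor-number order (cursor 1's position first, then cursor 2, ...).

After op 1 (insert('n')): buffer="nnmnomyn" (len 8), cursors c1@2 c2@4 c3@8, authorship .1.2...3
After op 2 (move_left): buffer="nnmnomyn" (len 8), cursors c1@1 c2@3 c3@7, authorship .1.2...3
After op 3 (insert('a')): buffer="nanmanomyan" (len 11), cursors c1@2 c2@5 c3@10, authorship .11.22...33
After op 4 (move_right): buffer="nanmanomyan" (len 11), cursors c1@3 c2@6 c3@11, authorship .11.22...33

Answer: 3 6 11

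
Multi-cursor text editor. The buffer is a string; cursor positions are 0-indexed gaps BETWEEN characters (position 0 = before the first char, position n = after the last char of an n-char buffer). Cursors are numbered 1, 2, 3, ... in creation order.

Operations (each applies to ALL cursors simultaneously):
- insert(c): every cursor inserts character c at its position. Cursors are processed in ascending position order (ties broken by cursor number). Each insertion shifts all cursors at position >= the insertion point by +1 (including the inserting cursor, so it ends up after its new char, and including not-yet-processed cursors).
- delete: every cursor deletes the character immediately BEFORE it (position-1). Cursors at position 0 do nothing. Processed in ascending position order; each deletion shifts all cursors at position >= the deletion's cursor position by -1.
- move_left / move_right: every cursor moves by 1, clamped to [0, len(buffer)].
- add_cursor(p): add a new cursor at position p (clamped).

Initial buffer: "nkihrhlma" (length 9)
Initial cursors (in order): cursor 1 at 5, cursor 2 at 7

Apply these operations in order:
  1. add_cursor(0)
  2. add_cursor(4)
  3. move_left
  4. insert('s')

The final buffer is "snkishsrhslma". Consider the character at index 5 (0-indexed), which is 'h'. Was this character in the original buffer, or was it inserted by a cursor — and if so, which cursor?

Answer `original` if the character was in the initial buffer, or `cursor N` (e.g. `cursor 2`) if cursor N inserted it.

Answer: original

Derivation:
After op 1 (add_cursor(0)): buffer="nkihrhlma" (len 9), cursors c3@0 c1@5 c2@7, authorship .........
After op 2 (add_cursor(4)): buffer="nkihrhlma" (len 9), cursors c3@0 c4@4 c1@5 c2@7, authorship .........
After op 3 (move_left): buffer="nkihrhlma" (len 9), cursors c3@0 c4@3 c1@4 c2@6, authorship .........
After op 4 (insert('s')): buffer="snkishsrhslma" (len 13), cursors c3@1 c4@5 c1@7 c2@10, authorship 3...4.1..2...
Authorship (.=original, N=cursor N): 3 . . . 4 . 1 . . 2 . . .
Index 5: author = original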